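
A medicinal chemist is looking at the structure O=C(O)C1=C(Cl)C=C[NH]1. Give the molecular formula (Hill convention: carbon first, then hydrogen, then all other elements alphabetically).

Walk through each heavy atom and fill implicit hydrogens from standard valence (C 4, N 3, O 2, S 2, halogen 1):
  atom 1: O, bond orders sum to 2 (valence 2) → 0 H
  atom 2: C, bond orders sum to 4 (valence 4) → 0 H
  atom 3: O, bond orders sum to 1 (valence 2) → 1 H
  atom 4: C, bond orders sum to 4 (valence 4) → 0 H
  atom 5: C, bond orders sum to 4 (valence 4) → 0 H
  atom 6: Cl (halogen, monovalent) → 0 H
  atom 7: C, bond orders sum to 3 (valence 4) → 1 H
  atom 8: C, bond orders sum to 3 (valence 4) → 1 H
  atom 9: N with explicit H count 1
Totals → C:5, H:4, Cl:1, N:1, O:2.
In Hill order: C5H4ClNO2.

C5H4ClNO2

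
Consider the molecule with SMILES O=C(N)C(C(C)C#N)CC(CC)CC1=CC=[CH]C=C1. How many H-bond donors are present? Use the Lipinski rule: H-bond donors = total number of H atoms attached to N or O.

Donors: find every N or O and count the H atoms it carries.
  atom 1 (O): bond orders sum to 2 → 0 H
  atom 3 (N): bond orders sum to 1 → 2 H
  atom 8 (N): bond orders sum to 3 → 0 H
Lipinski HBD = 2.

2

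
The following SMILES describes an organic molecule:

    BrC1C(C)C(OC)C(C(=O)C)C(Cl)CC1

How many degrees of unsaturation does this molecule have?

Molecular formula: C11H18BrClO2.
DoU = (2C + 2 + N − H − X) / 2, where X is the halogen count and O/S are ignored.
    = (2·11 + 2 + 0 − 18 − 2) / 2 = 4 / 2 = 2.

2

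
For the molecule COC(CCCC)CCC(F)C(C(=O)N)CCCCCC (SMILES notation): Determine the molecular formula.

C17H34FNO2

Walk through each heavy atom and fill implicit hydrogens from standard valence (C 4, N 3, O 2, S 2, halogen 1):
  atom 1: C, bond orders sum to 1 (valence 4) → 3 H
  atom 2: O, bond orders sum to 2 (valence 2) → 0 H
  atom 3: C, bond orders sum to 3 (valence 4) → 1 H
  atom 4: C, bond orders sum to 2 (valence 4) → 2 H
  atom 5: C, bond orders sum to 2 (valence 4) → 2 H
  atom 6: C, bond orders sum to 2 (valence 4) → 2 H
  atom 7: C, bond orders sum to 1 (valence 4) → 3 H
  atom 8: C, bond orders sum to 2 (valence 4) → 2 H
  atom 9: C, bond orders sum to 2 (valence 4) → 2 H
  atom 10: C, bond orders sum to 3 (valence 4) → 1 H
  atom 11: F (halogen, monovalent) → 0 H
  atom 12: C, bond orders sum to 3 (valence 4) → 1 H
  atom 13: C, bond orders sum to 4 (valence 4) → 0 H
  atom 14: O, bond orders sum to 2 (valence 2) → 0 H
  atom 15: N, bond orders sum to 1 (valence 3) → 2 H
  atom 16: C, bond orders sum to 2 (valence 4) → 2 H
  atom 17: C, bond orders sum to 2 (valence 4) → 2 H
  atom 18: C, bond orders sum to 2 (valence 4) → 2 H
  atom 19: C, bond orders sum to 2 (valence 4) → 2 H
  atom 20: C, bond orders sum to 2 (valence 4) → 2 H
  atom 21: C, bond orders sum to 1 (valence 4) → 3 H
Totals → C:17, H:34, F:1, N:1, O:2.
In Hill order: C17H34FNO2.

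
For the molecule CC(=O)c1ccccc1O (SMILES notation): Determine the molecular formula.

Walk through each heavy atom and fill implicit hydrogens from standard valence (C 4, N 3, O 2, S 2, halogen 1); for lowercase aromatic atoms, an aromatic c carries 1 H when it has two neighbours and 0 H with three, and aromatic n carries 0 H:
  atom 1: C, bond orders sum to 1 (valence 4) → 3 H
  atom 2: C, bond orders sum to 4 (valence 4) → 0 H
  atom 3: O, bond orders sum to 2 (valence 2) → 0 H
  atom 4: aromatic c, 3 neighbours → 0 H
  atom 5: aromatic c, 2 neighbours → 1 H
  atom 6: aromatic c, 2 neighbours → 1 H
  atom 7: aromatic c, 2 neighbours → 1 H
  atom 8: aromatic c, 2 neighbours → 1 H
  atom 9: aromatic c, 3 neighbours → 0 H
  atom 10: O, bond orders sum to 1 (valence 2) → 1 H
Totals → C:8, H:8, O:2.
In Hill order: C8H8O2.

C8H8O2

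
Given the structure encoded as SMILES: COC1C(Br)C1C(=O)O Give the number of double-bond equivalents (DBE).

2

Molecular formula: C5H7BrO3.
DoU = (2C + 2 + N − H − X) / 2, where X is the halogen count and O/S are ignored.
    = (2·5 + 2 + 0 − 7 − 1) / 2 = 4 / 2 = 2.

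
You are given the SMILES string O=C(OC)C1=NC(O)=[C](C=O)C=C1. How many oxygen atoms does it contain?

Scan the SMILES for O atoms (remember two-letter symbols like Cl and Br are single atoms).
Oxygen count: 4.

4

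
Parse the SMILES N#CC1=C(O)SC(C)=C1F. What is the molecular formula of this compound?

Walk through each heavy atom and fill implicit hydrogens from standard valence (C 4, N 3, O 2, S 2, halogen 1):
  atom 1: N, bond orders sum to 3 (valence 3) → 0 H
  atom 2: C, bond orders sum to 4 (valence 4) → 0 H
  atom 3: C, bond orders sum to 4 (valence 4) → 0 H
  atom 4: C, bond orders sum to 4 (valence 4) → 0 H
  atom 5: O, bond orders sum to 1 (valence 2) → 1 H
  atom 6: S, bond orders sum to 2 (valence 2) → 0 H
  atom 7: C, bond orders sum to 4 (valence 4) → 0 H
  atom 8: C, bond orders sum to 1 (valence 4) → 3 H
  atom 9: C, bond orders sum to 4 (valence 4) → 0 H
  atom 10: F (halogen, monovalent) → 0 H
Totals → C:6, H:4, F:1, N:1, O:1, S:1.

C6H4FNOS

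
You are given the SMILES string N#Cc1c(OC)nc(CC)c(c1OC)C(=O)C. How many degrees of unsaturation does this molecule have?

7

Molecular formula: C12H14N2O3.
DoU = (2C + 2 + N − H − X) / 2, where X is the halogen count and O/S are ignored.
    = (2·12 + 2 + 2 − 14 − 0) / 2 = 14 / 2 = 7.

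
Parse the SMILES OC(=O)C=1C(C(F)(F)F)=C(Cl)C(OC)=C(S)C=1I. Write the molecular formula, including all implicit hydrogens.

C9H5ClF3IO3S

Walk through each heavy atom and fill implicit hydrogens from standard valence (C 4, N 3, O 2, S 2, halogen 1):
  atom 1: O, bond orders sum to 1 (valence 2) → 1 H
  atom 2: C, bond orders sum to 4 (valence 4) → 0 H
  atom 3: O, bond orders sum to 2 (valence 2) → 0 H
  atom 4: C, bond orders sum to 4 (valence 4) → 0 H
  atom 5: C, bond orders sum to 4 (valence 4) → 0 H
  atom 6: C, bond orders sum to 4 (valence 4) → 0 H
  atom 7: F (halogen, monovalent) → 0 H
  atom 8: F (halogen, monovalent) → 0 H
  atom 9: F (halogen, monovalent) → 0 H
  atom 10: C, bond orders sum to 4 (valence 4) → 0 H
  atom 11: Cl (halogen, monovalent) → 0 H
  atom 12: C, bond orders sum to 4 (valence 4) → 0 H
  atom 13: O, bond orders sum to 2 (valence 2) → 0 H
  atom 14: C, bond orders sum to 1 (valence 4) → 3 H
  atom 15: C, bond orders sum to 4 (valence 4) → 0 H
  atom 16: S, bond orders sum to 1 (valence 2) → 1 H
  atom 17: C, bond orders sum to 4 (valence 4) → 0 H
  atom 18: I (halogen, monovalent) → 0 H
Totals → C:9, H:5, Cl:1, F:3, I:1, O:3, S:1.
In Hill order: C9H5ClF3IO3S.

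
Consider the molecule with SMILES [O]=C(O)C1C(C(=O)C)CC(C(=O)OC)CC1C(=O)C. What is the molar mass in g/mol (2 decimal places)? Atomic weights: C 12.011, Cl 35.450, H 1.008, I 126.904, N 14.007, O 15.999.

First, the molecular formula is C13H18O6 (counting implicit H from valence).
  C: 13 × 12.011 = 156.143
  H: 18 × 1.008 = 18.144
  O: 6 × 15.999 = 95.994
Sum: 13×12.011 + 18×1.008 + 6×15.999 = 270.281 → 270.28 g/mol.

270.28 g/mol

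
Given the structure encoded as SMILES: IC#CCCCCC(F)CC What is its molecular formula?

C9H14FI

Walk through each heavy atom and fill implicit hydrogens from standard valence (C 4, N 3, O 2, S 2, halogen 1):
  atom 1: I (halogen, monovalent) → 0 H
  atom 2: C, bond orders sum to 4 (valence 4) → 0 H
  atom 3: C, bond orders sum to 4 (valence 4) → 0 H
  atom 4: C, bond orders sum to 2 (valence 4) → 2 H
  atom 5: C, bond orders sum to 2 (valence 4) → 2 H
  atom 6: C, bond orders sum to 2 (valence 4) → 2 H
  atom 7: C, bond orders sum to 2 (valence 4) → 2 H
  atom 8: C, bond orders sum to 3 (valence 4) → 1 H
  atom 9: F (halogen, monovalent) → 0 H
  atom 10: C, bond orders sum to 2 (valence 4) → 2 H
  atom 11: C, bond orders sum to 1 (valence 4) → 3 H
Totals → C:9, H:14, F:1, I:1.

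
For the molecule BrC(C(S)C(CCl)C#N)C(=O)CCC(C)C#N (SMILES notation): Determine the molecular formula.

Walk through each heavy atom and fill implicit hydrogens from standard valence (C 4, N 3, O 2, S 2, halogen 1):
  atom 1: Br (halogen, monovalent) → 0 H
  atom 2: C, bond orders sum to 3 (valence 4) → 1 H
  atom 3: C, bond orders sum to 3 (valence 4) → 1 H
  atom 4: S, bond orders sum to 1 (valence 2) → 1 H
  atom 5: C, bond orders sum to 3 (valence 4) → 1 H
  atom 6: C, bond orders sum to 2 (valence 4) → 2 H
  atom 7: Cl (halogen, monovalent) → 0 H
  atom 8: C, bond orders sum to 4 (valence 4) → 0 H
  atom 9: N, bond orders sum to 3 (valence 3) → 0 H
  atom 10: C, bond orders sum to 4 (valence 4) → 0 H
  atom 11: O, bond orders sum to 2 (valence 2) → 0 H
  atom 12: C, bond orders sum to 2 (valence 4) → 2 H
  atom 13: C, bond orders sum to 2 (valence 4) → 2 H
  atom 14: C, bond orders sum to 3 (valence 4) → 1 H
  atom 15: C, bond orders sum to 1 (valence 4) → 3 H
  atom 16: C, bond orders sum to 4 (valence 4) → 0 H
  atom 17: N, bond orders sum to 3 (valence 3) → 0 H
Totals → C:11, H:14, Br:1, Cl:1, N:2, O:1, S:1.

C11H14BrClN2OS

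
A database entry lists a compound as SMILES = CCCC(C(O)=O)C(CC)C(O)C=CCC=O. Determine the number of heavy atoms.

Every atom symbol written in the SMILES (organic subset) is one heavy atom; implicit H are not written.
Heavy atoms by element → C:13, O:4.
Total: 17.

17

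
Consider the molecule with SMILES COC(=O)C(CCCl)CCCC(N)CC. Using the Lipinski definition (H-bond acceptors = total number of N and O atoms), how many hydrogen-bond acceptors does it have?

N atoms: 1; O atoms: 2.
Lipinski HBA = 1 + 2 = 3.

3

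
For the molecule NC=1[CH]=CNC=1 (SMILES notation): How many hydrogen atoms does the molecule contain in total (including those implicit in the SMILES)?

Walk through each heavy atom and fill implicit hydrogens from standard valence (C 4, N 3, O 2, S 2, halogen 1):
  atom 1: N, bond orders sum to 1 (valence 3) → 2 H
  atom 2: C, bond orders sum to 4 (valence 4) → 0 H
  atom 3: C with explicit H count 1
  atom 4: C, bond orders sum to 3 (valence 4) → 1 H
  atom 5: N, bond orders sum to 2 (valence 3) → 1 H
  atom 6: C, bond orders sum to 3 (valence 4) → 1 H
Total hydrogens: 6.

6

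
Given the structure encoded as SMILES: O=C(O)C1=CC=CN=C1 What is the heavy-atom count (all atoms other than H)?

9

Every atom symbol written in the SMILES (organic subset) is one heavy atom; implicit H are not written.
Heavy atoms by element → C:6, N:1, O:2.
Total: 9.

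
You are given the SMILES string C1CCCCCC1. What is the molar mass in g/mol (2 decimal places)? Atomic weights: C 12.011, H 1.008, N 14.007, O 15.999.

First, the molecular formula is C7H14 (counting implicit H from valence).
  C: 7 × 12.011 = 84.077
  H: 14 × 1.008 = 14.112
Sum: 7×12.011 + 14×1.008 = 98.189 → 98.19 g/mol.

98.19 g/mol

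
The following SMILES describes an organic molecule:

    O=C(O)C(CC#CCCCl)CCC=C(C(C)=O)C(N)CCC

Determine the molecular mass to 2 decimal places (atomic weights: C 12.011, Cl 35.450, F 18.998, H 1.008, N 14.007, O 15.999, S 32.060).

First, the molecular formula is C17H26ClNO3 (counting implicit H from valence).
  C: 17 × 12.011 = 204.187
  Cl: 1 × 35.450 = 35.450
  H: 26 × 1.008 = 26.208
  N: 1 × 14.007 = 14.007
  O: 3 × 15.999 = 47.997
Sum: 17×12.011 + 1×35.450 + 26×1.008 + 1×14.007 + 3×15.999 = 327.849 → 327.85 g/mol.

327.85 g/mol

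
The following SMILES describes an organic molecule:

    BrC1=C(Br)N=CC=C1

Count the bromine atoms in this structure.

2

Scan the SMILES for Br atoms (remember two-letter symbols like Cl and Br are single atoms).
Bromine count: 2.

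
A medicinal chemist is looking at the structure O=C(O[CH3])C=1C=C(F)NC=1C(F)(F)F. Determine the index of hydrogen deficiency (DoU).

4

Degree of unsaturation = (number of rings) + (number of π bonds).
Ring closures in the SMILES: 1.
π bonds: 3 double bonds (each 1 DoU) → 3 DoU from unsaturation.
Total DoU = 1 + 3 = 4.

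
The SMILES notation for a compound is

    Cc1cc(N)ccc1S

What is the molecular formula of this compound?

Walk through each heavy atom and fill implicit hydrogens from standard valence (C 4, N 3, O 2, S 2, halogen 1); for lowercase aromatic atoms, an aromatic c carries 1 H when it has two neighbours and 0 H with three, and aromatic n carries 0 H:
  atom 1: C, bond orders sum to 1 (valence 4) → 3 H
  atom 2: aromatic c, 3 neighbours → 0 H
  atom 3: aromatic c, 2 neighbours → 1 H
  atom 4: aromatic c, 3 neighbours → 0 H
  atom 5: N, bond orders sum to 1 (valence 3) → 2 H
  atom 6: aromatic c, 2 neighbours → 1 H
  atom 7: aromatic c, 2 neighbours → 1 H
  atom 8: aromatic c, 3 neighbours → 0 H
  atom 9: S, bond orders sum to 1 (valence 2) → 1 H
Totals → C:7, H:9, N:1, S:1.
In Hill order: C7H9NS.

C7H9NS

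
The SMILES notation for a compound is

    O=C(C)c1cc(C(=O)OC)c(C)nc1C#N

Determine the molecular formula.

Walk through each heavy atom and fill implicit hydrogens from standard valence (C 4, N 3, O 2, S 2, halogen 1); for lowercase aromatic atoms, an aromatic c carries 1 H when it has two neighbours and 0 H with three, and aromatic n carries 0 H:
  atom 1: O, bond orders sum to 2 (valence 2) → 0 H
  atom 2: C, bond orders sum to 4 (valence 4) → 0 H
  atom 3: C, bond orders sum to 1 (valence 4) → 3 H
  atom 4: aromatic c, 3 neighbours → 0 H
  atom 5: aromatic c, 2 neighbours → 1 H
  atom 6: aromatic c, 3 neighbours → 0 H
  atom 7: C, bond orders sum to 4 (valence 4) → 0 H
  atom 8: O, bond orders sum to 2 (valence 2) → 0 H
  atom 9: O, bond orders sum to 2 (valence 2) → 0 H
  atom 10: C, bond orders sum to 1 (valence 4) → 3 H
  atom 11: aromatic c, 3 neighbours → 0 H
  atom 12: C, bond orders sum to 1 (valence 4) → 3 H
  atom 13: aromatic n, 2 neighbours → 0 H
  atom 14: aromatic c, 3 neighbours → 0 H
  atom 15: C, bond orders sum to 4 (valence 4) → 0 H
  atom 16: N, bond orders sum to 3 (valence 3) → 0 H
Totals → C:11, H:10, N:2, O:3.

C11H10N2O3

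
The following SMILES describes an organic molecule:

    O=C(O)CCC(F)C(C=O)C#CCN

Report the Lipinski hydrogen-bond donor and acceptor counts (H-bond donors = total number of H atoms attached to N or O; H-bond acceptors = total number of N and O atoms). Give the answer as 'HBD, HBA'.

Donors: find every N or O and count the H atoms it carries.
  atom 1 (O): bond orders sum to 2 → 0 H
  atom 3 (O): bond orders sum to 1 → 1 H
  atom 10 (O): bond orders sum to 2 → 0 H
  atom 14 (N): bond orders sum to 1 → 2 H
Lipinski HBD = 3.
Acceptors: N atoms = 1, O atoms = 3 → HBA = 4.

3, 4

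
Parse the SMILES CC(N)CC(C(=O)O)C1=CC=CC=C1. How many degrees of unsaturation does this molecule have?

5

Degree of unsaturation = (number of rings) + (number of π bonds).
Ring closures in the SMILES: 1.
π bonds: 4 double bonds (each 1 DoU) → 4 DoU from unsaturation.
Total DoU = 1 + 4 = 5.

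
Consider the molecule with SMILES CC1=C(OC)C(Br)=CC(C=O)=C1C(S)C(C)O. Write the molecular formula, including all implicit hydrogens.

Walk through each heavy atom and fill implicit hydrogens from standard valence (C 4, N 3, O 2, S 2, halogen 1):
  atom 1: C, bond orders sum to 1 (valence 4) → 3 H
  atom 2: C, bond orders sum to 4 (valence 4) → 0 H
  atom 3: C, bond orders sum to 4 (valence 4) → 0 H
  atom 4: O, bond orders sum to 2 (valence 2) → 0 H
  atom 5: C, bond orders sum to 1 (valence 4) → 3 H
  atom 6: C, bond orders sum to 4 (valence 4) → 0 H
  atom 7: Br (halogen, monovalent) → 0 H
  atom 8: C, bond orders sum to 3 (valence 4) → 1 H
  atom 9: C, bond orders sum to 4 (valence 4) → 0 H
  atom 10: C, bond orders sum to 3 (valence 4) → 1 H
  atom 11: O, bond orders sum to 2 (valence 2) → 0 H
  atom 12: C, bond orders sum to 4 (valence 4) → 0 H
  atom 13: C, bond orders sum to 3 (valence 4) → 1 H
  atom 14: S, bond orders sum to 1 (valence 2) → 1 H
  atom 15: C, bond orders sum to 3 (valence 4) → 1 H
  atom 16: C, bond orders sum to 1 (valence 4) → 3 H
  atom 17: O, bond orders sum to 1 (valence 2) → 1 H
Totals → C:12, H:15, Br:1, O:3, S:1.

C12H15BrO3S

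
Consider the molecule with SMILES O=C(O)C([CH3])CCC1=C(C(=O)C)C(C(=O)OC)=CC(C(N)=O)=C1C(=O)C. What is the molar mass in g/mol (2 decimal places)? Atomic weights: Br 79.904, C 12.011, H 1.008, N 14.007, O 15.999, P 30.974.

363.37 g/mol

First, the molecular formula is C18H21NO7 (counting implicit H from valence).
  C: 18 × 12.011 = 216.198
  H: 21 × 1.008 = 21.168
  N: 1 × 14.007 = 14.007
  O: 7 × 15.999 = 111.993
Sum: 18×12.011 + 21×1.008 + 1×14.007 + 7×15.999 = 363.366 → 363.37 g/mol.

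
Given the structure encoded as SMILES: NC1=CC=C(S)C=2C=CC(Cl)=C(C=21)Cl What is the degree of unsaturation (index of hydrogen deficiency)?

7

Degree of unsaturation = (number of rings) + (number of π bonds).
Ring closures in the SMILES: 2.
π bonds: 5 double bonds (each 1 DoU) → 5 DoU from unsaturation.
Total DoU = 2 + 5 = 7.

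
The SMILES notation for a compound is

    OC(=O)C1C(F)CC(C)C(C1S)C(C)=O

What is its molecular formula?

C10H15FO3S

Walk through each heavy atom and fill implicit hydrogens from standard valence (C 4, N 3, O 2, S 2, halogen 1):
  atom 1: O, bond orders sum to 1 (valence 2) → 1 H
  atom 2: C, bond orders sum to 4 (valence 4) → 0 H
  atom 3: O, bond orders sum to 2 (valence 2) → 0 H
  atom 4: C, bond orders sum to 3 (valence 4) → 1 H
  atom 5: C, bond orders sum to 3 (valence 4) → 1 H
  atom 6: F (halogen, monovalent) → 0 H
  atom 7: C, bond orders sum to 2 (valence 4) → 2 H
  atom 8: C, bond orders sum to 3 (valence 4) → 1 H
  atom 9: C, bond orders sum to 1 (valence 4) → 3 H
  atom 10: C, bond orders sum to 3 (valence 4) → 1 H
  atom 11: C, bond orders sum to 3 (valence 4) → 1 H
  atom 12: S, bond orders sum to 1 (valence 2) → 1 H
  atom 13: C, bond orders sum to 4 (valence 4) → 0 H
  atom 14: C, bond orders sum to 1 (valence 4) → 3 H
  atom 15: O, bond orders sum to 2 (valence 2) → 0 H
Totals → C:10, H:15, F:1, O:3, S:1.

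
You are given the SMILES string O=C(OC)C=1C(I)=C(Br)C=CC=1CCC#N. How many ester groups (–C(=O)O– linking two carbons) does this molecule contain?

1

The ester motif appears at heavy-atom position 2 in the SMILES.
Other groups present: 1 nitrile.
Ester count: 1.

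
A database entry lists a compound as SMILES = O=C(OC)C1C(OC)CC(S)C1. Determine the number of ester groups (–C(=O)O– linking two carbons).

1

The ester motif appears at heavy-atom position 2 in the SMILES.
Other groups present: 1 ether, 1 thiol.
Ester count: 1.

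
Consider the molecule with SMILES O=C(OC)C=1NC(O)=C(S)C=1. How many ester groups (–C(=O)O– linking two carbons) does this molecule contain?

The ester motif appears at heavy-atom position 2 in the SMILES.
Other groups present: 1 hydroxyl, 1 thiol.
Ester count: 1.

1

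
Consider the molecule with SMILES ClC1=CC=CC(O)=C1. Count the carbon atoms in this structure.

Count every carbon token in the SMILES (each C, including those in ring-closure positions and inside branches).
Carbon count: 6.

6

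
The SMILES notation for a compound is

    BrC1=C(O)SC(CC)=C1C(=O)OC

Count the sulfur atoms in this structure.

1

Scan the SMILES for S atoms (remember two-letter symbols like Cl and Br are single atoms).
Sulfur count: 1.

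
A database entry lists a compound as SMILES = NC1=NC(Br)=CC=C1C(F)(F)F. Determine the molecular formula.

Walk through each heavy atom and fill implicit hydrogens from standard valence (C 4, N 3, O 2, S 2, halogen 1):
  atom 1: N, bond orders sum to 1 (valence 3) → 2 H
  atom 2: C, bond orders sum to 4 (valence 4) → 0 H
  atom 3: N, bond orders sum to 3 (valence 3) → 0 H
  atom 4: C, bond orders sum to 4 (valence 4) → 0 H
  atom 5: Br (halogen, monovalent) → 0 H
  atom 6: C, bond orders sum to 3 (valence 4) → 1 H
  atom 7: C, bond orders sum to 3 (valence 4) → 1 H
  atom 8: C, bond orders sum to 4 (valence 4) → 0 H
  atom 9: C, bond orders sum to 4 (valence 4) → 0 H
  atom 10: F (halogen, monovalent) → 0 H
  atom 11: F (halogen, monovalent) → 0 H
  atom 12: F (halogen, monovalent) → 0 H
Totals → C:6, H:4, Br:1, F:3, N:2.
In Hill order: C6H4BrF3N2.

C6H4BrF3N2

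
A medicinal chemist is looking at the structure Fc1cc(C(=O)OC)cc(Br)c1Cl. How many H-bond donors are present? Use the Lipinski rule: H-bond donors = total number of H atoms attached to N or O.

0

Donors: find every N or O and count the H atoms it carries.
  atom 6 (O): bond orders sum to 2 → 0 H
  atom 7 (O): bond orders sum to 2 → 0 H
Lipinski HBD = 0.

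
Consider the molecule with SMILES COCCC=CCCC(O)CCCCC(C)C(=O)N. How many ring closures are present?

0

In SMILES, each pair of matching ring-closure digits denotes one ring-closing bond; the number of such bonds equals the number of independent rings.
Ring-closure bonds here: 0.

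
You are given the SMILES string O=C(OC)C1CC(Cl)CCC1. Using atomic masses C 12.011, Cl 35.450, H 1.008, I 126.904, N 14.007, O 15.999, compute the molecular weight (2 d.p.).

176.64 g/mol

First, the molecular formula is C8H13ClO2 (counting implicit H from valence).
  C: 8 × 12.011 = 96.088
  Cl: 1 × 35.450 = 35.450
  H: 13 × 1.008 = 13.104
  O: 2 × 15.999 = 31.998
Sum: 8×12.011 + 1×35.450 + 13×1.008 + 2×15.999 = 176.640 → 176.64 g/mol.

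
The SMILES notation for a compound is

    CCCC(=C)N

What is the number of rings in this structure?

In SMILES, each pair of matching ring-closure digits denotes one ring-closing bond; the number of such bonds equals the number of independent rings.
Ring-closure bonds here: 0.

0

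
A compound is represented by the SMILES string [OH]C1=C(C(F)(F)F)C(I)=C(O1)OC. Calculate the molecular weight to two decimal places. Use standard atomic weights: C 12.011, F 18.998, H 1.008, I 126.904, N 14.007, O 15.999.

First, the molecular formula is C6H4F3IO3 (counting implicit H from valence).
  C: 6 × 12.011 = 72.066
  F: 3 × 18.998 = 56.994
  H: 4 × 1.008 = 4.032
  I: 1 × 126.904 = 126.904
  O: 3 × 15.999 = 47.997
Sum: 6×12.011 + 3×18.998 + 4×1.008 + 1×126.904 + 3×15.999 = 307.993 → 307.99 g/mol.

307.99 g/mol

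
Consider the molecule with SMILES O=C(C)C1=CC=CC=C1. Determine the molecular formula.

Walk through each heavy atom and fill implicit hydrogens from standard valence (C 4, N 3, O 2, S 2, halogen 1):
  atom 1: O, bond orders sum to 2 (valence 2) → 0 H
  atom 2: C, bond orders sum to 4 (valence 4) → 0 H
  atom 3: C, bond orders sum to 1 (valence 4) → 3 H
  atom 4: C, bond orders sum to 4 (valence 4) → 0 H
  atom 5: C, bond orders sum to 3 (valence 4) → 1 H
  atom 6: C, bond orders sum to 3 (valence 4) → 1 H
  atom 7: C, bond orders sum to 3 (valence 4) → 1 H
  atom 8: C, bond orders sum to 3 (valence 4) → 1 H
  atom 9: C, bond orders sum to 3 (valence 4) → 1 H
Totals → C:8, H:8, O:1.

C8H8O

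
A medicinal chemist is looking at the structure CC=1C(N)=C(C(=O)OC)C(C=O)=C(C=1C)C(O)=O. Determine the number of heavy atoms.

Every atom symbol written in the SMILES (organic subset) is one heavy atom; implicit H are not written.
Heavy atoms by element → C:12, N:1, O:5.
Total: 18.

18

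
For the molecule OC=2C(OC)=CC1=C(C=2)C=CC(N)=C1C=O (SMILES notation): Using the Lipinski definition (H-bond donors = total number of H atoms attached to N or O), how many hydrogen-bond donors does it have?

Donors: find every N or O and count the H atoms it carries.
  atom 1 (O): bond orders sum to 1 → 1 H
  atom 4 (O): bond orders sum to 2 → 0 H
  atom 13 (N): bond orders sum to 1 → 2 H
  atom 16 (O): bond orders sum to 2 → 0 H
Lipinski HBD = 3.

3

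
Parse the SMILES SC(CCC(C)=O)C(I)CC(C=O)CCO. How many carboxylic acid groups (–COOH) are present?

Scan the SMILES for the carboxylic acid motif — none present.
Groups that are present: 1 aldehyde, 1 hydroxyl, 1 ketone, 1 thiol.

0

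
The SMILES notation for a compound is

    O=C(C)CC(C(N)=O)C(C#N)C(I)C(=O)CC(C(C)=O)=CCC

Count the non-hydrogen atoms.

Every atom symbol written in the SMILES (organic subset) is one heavy atom; implicit H are not written.
Heavy atoms by element → C:16, I:1, N:2, O:4.
Total: 23.

23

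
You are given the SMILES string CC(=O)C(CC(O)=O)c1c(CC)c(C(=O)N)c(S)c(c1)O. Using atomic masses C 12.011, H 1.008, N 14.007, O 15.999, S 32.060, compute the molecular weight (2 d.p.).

First, the molecular formula is C14H17NO5S (counting implicit H from valence).
  C: 14 × 12.011 = 168.154
  H: 17 × 1.008 = 17.136
  N: 1 × 14.007 = 14.007
  O: 5 × 15.999 = 79.995
  S: 1 × 32.060 = 32.060
Sum: 14×12.011 + 17×1.008 + 1×14.007 + 5×15.999 + 1×32.060 = 311.352 → 311.35 g/mol.

311.35 g/mol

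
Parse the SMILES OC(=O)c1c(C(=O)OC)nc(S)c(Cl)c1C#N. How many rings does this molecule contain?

In SMILES, each pair of matching ring-closure digits denotes one ring-closing bond; the number of such bonds equals the number of independent rings.
Ring-closure bonds here: 1.

1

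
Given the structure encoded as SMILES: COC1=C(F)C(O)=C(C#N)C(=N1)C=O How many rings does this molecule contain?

In SMILES, each pair of matching ring-closure digits denotes one ring-closing bond; the number of such bonds equals the number of independent rings.
Ring-closure bonds here: 1.

1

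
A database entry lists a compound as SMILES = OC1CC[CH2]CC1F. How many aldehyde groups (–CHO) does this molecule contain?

0

Scan the SMILES for the aldehyde motif — none present.
Groups that are present: 1 hydroxyl.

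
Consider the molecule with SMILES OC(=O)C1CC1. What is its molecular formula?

Walk through each heavy atom and fill implicit hydrogens from standard valence (C 4, N 3, O 2, S 2, halogen 1):
  atom 1: O, bond orders sum to 1 (valence 2) → 1 H
  atom 2: C, bond orders sum to 4 (valence 4) → 0 H
  atom 3: O, bond orders sum to 2 (valence 2) → 0 H
  atom 4: C, bond orders sum to 3 (valence 4) → 1 H
  atom 5: C, bond orders sum to 2 (valence 4) → 2 H
  atom 6: C, bond orders sum to 2 (valence 4) → 2 H
Totals → C:4, H:6, O:2.
In Hill order: C4H6O2.

C4H6O2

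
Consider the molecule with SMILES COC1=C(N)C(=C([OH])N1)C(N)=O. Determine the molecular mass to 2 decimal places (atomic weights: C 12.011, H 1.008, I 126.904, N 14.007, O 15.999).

171.16 g/mol

First, the molecular formula is C6H9N3O3 (counting implicit H from valence).
  C: 6 × 12.011 = 72.066
  H: 9 × 1.008 = 9.072
  N: 3 × 14.007 = 42.021
  O: 3 × 15.999 = 47.997
Sum: 6×12.011 + 9×1.008 + 3×14.007 + 3×15.999 = 171.156 → 171.16 g/mol.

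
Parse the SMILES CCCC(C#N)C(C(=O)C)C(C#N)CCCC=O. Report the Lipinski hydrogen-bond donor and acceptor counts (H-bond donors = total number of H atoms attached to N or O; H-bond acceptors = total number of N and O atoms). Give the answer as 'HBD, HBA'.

Donors: find every N or O and count the H atoms it carries.
  atom 6 (N): bond orders sum to 3 → 0 H
  atom 9 (O): bond orders sum to 2 → 0 H
  atom 13 (N): bond orders sum to 3 → 0 H
  atom 18 (O): bond orders sum to 2 → 0 H
Lipinski HBD = 0.
Acceptors: N atoms = 2, O atoms = 2 → HBA = 4.

0, 4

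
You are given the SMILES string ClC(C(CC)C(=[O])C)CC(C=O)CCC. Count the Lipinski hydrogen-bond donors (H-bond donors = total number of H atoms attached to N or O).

Donors: find every N or O and count the H atoms it carries.
  atom 7 (O): bond orders sum to 2 → 0 H
  atom 12 (O): bond orders sum to 2 → 0 H
Lipinski HBD = 0.

0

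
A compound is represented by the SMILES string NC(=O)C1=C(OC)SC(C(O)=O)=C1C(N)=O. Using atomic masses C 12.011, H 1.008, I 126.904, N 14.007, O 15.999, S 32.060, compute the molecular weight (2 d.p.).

244.22 g/mol

First, the molecular formula is C8H8N2O5S (counting implicit H from valence).
  C: 8 × 12.011 = 96.088
  H: 8 × 1.008 = 8.064
  N: 2 × 14.007 = 28.014
  O: 5 × 15.999 = 79.995
  S: 1 × 32.060 = 32.060
Sum: 8×12.011 + 8×1.008 + 2×14.007 + 5×15.999 + 1×32.060 = 244.221 → 244.22 g/mol.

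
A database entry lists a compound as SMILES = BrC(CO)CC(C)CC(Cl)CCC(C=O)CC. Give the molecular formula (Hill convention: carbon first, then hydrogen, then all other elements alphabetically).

Walk through each heavy atom and fill implicit hydrogens from standard valence (C 4, N 3, O 2, S 2, halogen 1):
  atom 1: Br (halogen, monovalent) → 0 H
  atom 2: C, bond orders sum to 3 (valence 4) → 1 H
  atom 3: C, bond orders sum to 2 (valence 4) → 2 H
  atom 4: O, bond orders sum to 1 (valence 2) → 1 H
  atom 5: C, bond orders sum to 2 (valence 4) → 2 H
  atom 6: C, bond orders sum to 3 (valence 4) → 1 H
  atom 7: C, bond orders sum to 1 (valence 4) → 3 H
  atom 8: C, bond orders sum to 2 (valence 4) → 2 H
  atom 9: C, bond orders sum to 3 (valence 4) → 1 H
  atom 10: Cl (halogen, monovalent) → 0 H
  atom 11: C, bond orders sum to 2 (valence 4) → 2 H
  atom 12: C, bond orders sum to 2 (valence 4) → 2 H
  atom 13: C, bond orders sum to 3 (valence 4) → 1 H
  atom 14: C, bond orders sum to 3 (valence 4) → 1 H
  atom 15: O, bond orders sum to 2 (valence 2) → 0 H
  atom 16: C, bond orders sum to 2 (valence 4) → 2 H
  atom 17: C, bond orders sum to 1 (valence 4) → 3 H
Totals → C:13, H:24, Br:1, Cl:1, O:2.

C13H24BrClO2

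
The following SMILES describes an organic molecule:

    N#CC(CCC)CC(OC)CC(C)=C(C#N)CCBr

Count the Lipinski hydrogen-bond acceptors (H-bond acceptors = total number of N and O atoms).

N atoms: 2; O atoms: 1.
Lipinski HBA = 2 + 1 = 3.

3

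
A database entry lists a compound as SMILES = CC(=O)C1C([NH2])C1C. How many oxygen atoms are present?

1

Scan the SMILES for O atoms (remember two-letter symbols like Cl and Br are single atoms).
Oxygen count: 1.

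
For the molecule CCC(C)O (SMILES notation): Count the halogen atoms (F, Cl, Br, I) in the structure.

Scan the SMILES for the halogen motif — none present.
Groups that are present: 1 hydroxyl.

0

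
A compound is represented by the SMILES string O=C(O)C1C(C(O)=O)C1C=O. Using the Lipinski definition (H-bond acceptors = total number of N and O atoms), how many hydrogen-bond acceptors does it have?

5

N atoms: 0; O atoms: 5.
Lipinski HBA = 0 + 5 = 5.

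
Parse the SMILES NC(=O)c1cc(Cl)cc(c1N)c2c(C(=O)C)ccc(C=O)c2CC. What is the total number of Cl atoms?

Scan the SMILES for Cl atoms (remember two-letter symbols like Cl and Br are single atoms).
Chlorine count: 1.

1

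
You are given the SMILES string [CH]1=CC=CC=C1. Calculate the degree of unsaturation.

4

Degree of unsaturation = (number of rings) + (number of π bonds).
Ring closures in the SMILES: 1.
π bonds: 3 double bonds (each 1 DoU) → 3 DoU from unsaturation.
Total DoU = 1 + 3 = 4.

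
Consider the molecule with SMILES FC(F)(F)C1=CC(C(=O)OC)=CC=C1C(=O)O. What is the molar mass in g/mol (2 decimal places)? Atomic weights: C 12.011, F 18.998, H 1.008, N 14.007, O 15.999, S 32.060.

First, the molecular formula is C10H7F3O4 (counting implicit H from valence).
  C: 10 × 12.011 = 120.110
  F: 3 × 18.998 = 56.994
  H: 7 × 1.008 = 7.056
  O: 4 × 15.999 = 63.996
Sum: 10×12.011 + 3×18.998 + 7×1.008 + 4×15.999 = 248.156 → 248.16 g/mol.

248.16 g/mol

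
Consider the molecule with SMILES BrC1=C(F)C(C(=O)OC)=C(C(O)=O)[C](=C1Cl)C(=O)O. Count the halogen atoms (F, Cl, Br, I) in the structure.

Halogen atoms appear at heavy-atom positions 1, 4, 16 (1×Br, 1×Cl, 1×F).
Other groups present: 2 carboxylic acid, 1 ester.
Halogen count: 3.

3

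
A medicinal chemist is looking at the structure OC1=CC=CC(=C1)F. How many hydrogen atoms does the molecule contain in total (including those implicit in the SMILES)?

Walk through each heavy atom and fill implicit hydrogens from standard valence (C 4, N 3, O 2, S 2, halogen 1):
  atom 1: O, bond orders sum to 1 (valence 2) → 1 H
  atom 2: C, bond orders sum to 4 (valence 4) → 0 H
  atom 3: C, bond orders sum to 3 (valence 4) → 1 H
  atom 4: C, bond orders sum to 3 (valence 4) → 1 H
  atom 5: C, bond orders sum to 3 (valence 4) → 1 H
  atom 6: C, bond orders sum to 4 (valence 4) → 0 H
  atom 7: C, bond orders sum to 3 (valence 4) → 1 H
  atom 8: F (halogen, monovalent) → 0 H
Total hydrogens: 5.

5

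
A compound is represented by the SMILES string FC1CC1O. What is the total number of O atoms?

Scan the SMILES for O atoms (remember two-letter symbols like Cl and Br are single atoms).
Oxygen count: 1.

1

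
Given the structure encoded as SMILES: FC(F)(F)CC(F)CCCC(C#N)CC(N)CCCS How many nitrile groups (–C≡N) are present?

The nitrile motif appears at heavy-atom position 12 in the SMILES.
Other groups present: 1 primary amine, 1 thiol.
Nitrile count: 1.

1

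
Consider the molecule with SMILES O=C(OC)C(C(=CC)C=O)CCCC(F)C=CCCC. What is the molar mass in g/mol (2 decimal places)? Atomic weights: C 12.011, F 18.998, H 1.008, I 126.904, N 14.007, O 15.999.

First, the molecular formula is C16H25FO3 (counting implicit H from valence).
  C: 16 × 12.011 = 192.176
  F: 1 × 18.998 = 18.998
  H: 25 × 1.008 = 25.200
  O: 3 × 15.999 = 47.997
Sum: 16×12.011 + 1×18.998 + 25×1.008 + 3×15.999 = 284.371 → 284.37 g/mol.

284.37 g/mol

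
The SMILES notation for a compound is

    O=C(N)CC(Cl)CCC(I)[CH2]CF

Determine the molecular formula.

Walk through each heavy atom and fill implicit hydrogens from standard valence (C 4, N 3, O 2, S 2, halogen 1):
  atom 1: O, bond orders sum to 2 (valence 2) → 0 H
  atom 2: C, bond orders sum to 4 (valence 4) → 0 H
  atom 3: N, bond orders sum to 1 (valence 3) → 2 H
  atom 4: C, bond orders sum to 2 (valence 4) → 2 H
  atom 5: C, bond orders sum to 3 (valence 4) → 1 H
  atom 6: Cl (halogen, monovalent) → 0 H
  atom 7: C, bond orders sum to 2 (valence 4) → 2 H
  atom 8: C, bond orders sum to 2 (valence 4) → 2 H
  atom 9: C, bond orders sum to 3 (valence 4) → 1 H
  atom 10: I (halogen, monovalent) → 0 H
  atom 11: C with explicit H count 2
  atom 12: C, bond orders sum to 2 (valence 4) → 2 H
  atom 13: F (halogen, monovalent) → 0 H
Totals → C:8, H:14, Cl:1, F:1, I:1, N:1, O:1.
In Hill order: C8H14ClFINO.

C8H14ClFINO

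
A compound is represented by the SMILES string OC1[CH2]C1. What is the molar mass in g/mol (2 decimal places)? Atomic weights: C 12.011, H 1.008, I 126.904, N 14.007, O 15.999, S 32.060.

First, the molecular formula is C3H6O (counting implicit H from valence).
  C: 3 × 12.011 = 36.033
  H: 6 × 1.008 = 6.048
  O: 1 × 15.999 = 15.999
Sum: 3×12.011 + 6×1.008 + 1×15.999 = 58.080 → 58.08 g/mol.

58.08 g/mol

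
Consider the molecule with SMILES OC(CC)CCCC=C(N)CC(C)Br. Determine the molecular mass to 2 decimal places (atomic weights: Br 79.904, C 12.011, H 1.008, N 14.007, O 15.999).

264.21 g/mol

First, the molecular formula is C11H22BrNO (counting implicit H from valence).
  Br: 1 × 79.904 = 79.904
  C: 11 × 12.011 = 132.121
  H: 22 × 1.008 = 22.176
  N: 1 × 14.007 = 14.007
  O: 1 × 15.999 = 15.999
Sum: 1×79.904 + 11×12.011 + 22×1.008 + 1×14.007 + 1×15.999 = 264.207 → 264.21 g/mol.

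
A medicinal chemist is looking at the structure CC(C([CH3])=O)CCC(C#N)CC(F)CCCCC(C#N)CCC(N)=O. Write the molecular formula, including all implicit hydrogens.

Walk through each heavy atom and fill implicit hydrogens from standard valence (C 4, N 3, O 2, S 2, halogen 1):
  atom 1: C, bond orders sum to 1 (valence 4) → 3 H
  atom 2: C, bond orders sum to 3 (valence 4) → 1 H
  atom 3: C, bond orders sum to 4 (valence 4) → 0 H
  atom 4: C with explicit H count 3
  atom 5: O, bond orders sum to 2 (valence 2) → 0 H
  atom 6: C, bond orders sum to 2 (valence 4) → 2 H
  atom 7: C, bond orders sum to 2 (valence 4) → 2 H
  atom 8: C, bond orders sum to 3 (valence 4) → 1 H
  atom 9: C, bond orders sum to 4 (valence 4) → 0 H
  atom 10: N, bond orders sum to 3 (valence 3) → 0 H
  atom 11: C, bond orders sum to 2 (valence 4) → 2 H
  atom 12: C, bond orders sum to 3 (valence 4) → 1 H
  atom 13: F (halogen, monovalent) → 0 H
  atom 14: C, bond orders sum to 2 (valence 4) → 2 H
  atom 15: C, bond orders sum to 2 (valence 4) → 2 H
  atom 16: C, bond orders sum to 2 (valence 4) → 2 H
  atom 17: C, bond orders sum to 2 (valence 4) → 2 H
  atom 18: C, bond orders sum to 3 (valence 4) → 1 H
  atom 19: C, bond orders sum to 4 (valence 4) → 0 H
  atom 20: N, bond orders sum to 3 (valence 3) → 0 H
  atom 21: C, bond orders sum to 2 (valence 4) → 2 H
  atom 22: C, bond orders sum to 2 (valence 4) → 2 H
  atom 23: C, bond orders sum to 4 (valence 4) → 0 H
  atom 24: N, bond orders sum to 1 (valence 3) → 2 H
  atom 25: O, bond orders sum to 2 (valence 2) → 0 H
Totals → C:19, H:30, F:1, N:3, O:2.
In Hill order: C19H30FN3O2.

C19H30FN3O2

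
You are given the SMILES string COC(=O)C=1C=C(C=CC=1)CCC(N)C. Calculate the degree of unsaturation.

5

Degree of unsaturation = (number of rings) + (number of π bonds).
Ring closures in the SMILES: 1.
π bonds: 4 double bonds (each 1 DoU) → 4 DoU from unsaturation.
Total DoU = 1 + 4 = 5.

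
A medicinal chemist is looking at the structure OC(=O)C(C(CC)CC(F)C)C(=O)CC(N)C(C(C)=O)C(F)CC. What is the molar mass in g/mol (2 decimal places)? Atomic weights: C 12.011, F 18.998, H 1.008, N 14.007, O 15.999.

349.42 g/mol

First, the molecular formula is C17H29F2NO4 (counting implicit H from valence).
  C: 17 × 12.011 = 204.187
  F: 2 × 18.998 = 37.996
  H: 29 × 1.008 = 29.232
  N: 1 × 14.007 = 14.007
  O: 4 × 15.999 = 63.996
Sum: 17×12.011 + 2×18.998 + 29×1.008 + 1×14.007 + 4×15.999 = 349.418 → 349.42 g/mol.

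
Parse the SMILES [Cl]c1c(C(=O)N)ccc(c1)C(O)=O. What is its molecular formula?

C8H6ClNO3

Walk through each heavy atom and fill implicit hydrogens from standard valence (C 4, N 3, O 2, S 2, halogen 1); for lowercase aromatic atoms, an aromatic c carries 1 H when it has two neighbours and 0 H with three, and aromatic n carries 0 H:
  atom 1: Cl with explicit H count 0
  atom 2: aromatic c, 3 neighbours → 0 H
  atom 3: aromatic c, 3 neighbours → 0 H
  atom 4: C, bond orders sum to 4 (valence 4) → 0 H
  atom 5: O, bond orders sum to 2 (valence 2) → 0 H
  atom 6: N, bond orders sum to 1 (valence 3) → 2 H
  atom 7: aromatic c, 2 neighbours → 1 H
  atom 8: aromatic c, 2 neighbours → 1 H
  atom 9: aromatic c, 3 neighbours → 0 H
  atom 10: aromatic c, 2 neighbours → 1 H
  atom 11: C, bond orders sum to 4 (valence 4) → 0 H
  atom 12: O, bond orders sum to 1 (valence 2) → 1 H
  atom 13: O, bond orders sum to 2 (valence 2) → 0 H
Totals → C:8, H:6, Cl:1, N:1, O:3.
In Hill order: C8H6ClNO3.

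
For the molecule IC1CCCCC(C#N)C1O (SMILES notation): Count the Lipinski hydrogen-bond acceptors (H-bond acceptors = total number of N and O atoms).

N atoms: 1; O atoms: 1.
Lipinski HBA = 1 + 1 = 2.

2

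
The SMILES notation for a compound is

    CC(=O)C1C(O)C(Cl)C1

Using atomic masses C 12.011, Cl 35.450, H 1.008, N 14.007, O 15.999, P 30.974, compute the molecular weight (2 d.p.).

148.59 g/mol

First, the molecular formula is C6H9ClO2 (counting implicit H from valence).
  C: 6 × 12.011 = 72.066
  Cl: 1 × 35.450 = 35.450
  H: 9 × 1.008 = 9.072
  O: 2 × 15.999 = 31.998
Sum: 6×12.011 + 1×35.450 + 9×1.008 + 2×15.999 = 148.586 → 148.59 g/mol.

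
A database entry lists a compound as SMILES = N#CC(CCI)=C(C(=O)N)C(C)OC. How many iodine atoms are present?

1

Scan the SMILES for I atoms (remember two-letter symbols like Cl and Br are single atoms).
Iodine count: 1.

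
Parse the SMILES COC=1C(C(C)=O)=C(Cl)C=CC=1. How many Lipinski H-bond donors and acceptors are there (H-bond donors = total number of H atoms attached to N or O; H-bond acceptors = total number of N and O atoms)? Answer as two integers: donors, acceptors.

Donors: find every N or O and count the H atoms it carries.
  atom 2 (O): bond orders sum to 2 → 0 H
  atom 7 (O): bond orders sum to 2 → 0 H
Lipinski HBD = 0.
Acceptors: N atoms = 0, O atoms = 2 → HBA = 2.

0, 2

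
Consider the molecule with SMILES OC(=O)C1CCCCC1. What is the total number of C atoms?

Count every carbon token in the SMILES (each C, including those in ring-closure positions and inside branches).
Carbon count: 7.

7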